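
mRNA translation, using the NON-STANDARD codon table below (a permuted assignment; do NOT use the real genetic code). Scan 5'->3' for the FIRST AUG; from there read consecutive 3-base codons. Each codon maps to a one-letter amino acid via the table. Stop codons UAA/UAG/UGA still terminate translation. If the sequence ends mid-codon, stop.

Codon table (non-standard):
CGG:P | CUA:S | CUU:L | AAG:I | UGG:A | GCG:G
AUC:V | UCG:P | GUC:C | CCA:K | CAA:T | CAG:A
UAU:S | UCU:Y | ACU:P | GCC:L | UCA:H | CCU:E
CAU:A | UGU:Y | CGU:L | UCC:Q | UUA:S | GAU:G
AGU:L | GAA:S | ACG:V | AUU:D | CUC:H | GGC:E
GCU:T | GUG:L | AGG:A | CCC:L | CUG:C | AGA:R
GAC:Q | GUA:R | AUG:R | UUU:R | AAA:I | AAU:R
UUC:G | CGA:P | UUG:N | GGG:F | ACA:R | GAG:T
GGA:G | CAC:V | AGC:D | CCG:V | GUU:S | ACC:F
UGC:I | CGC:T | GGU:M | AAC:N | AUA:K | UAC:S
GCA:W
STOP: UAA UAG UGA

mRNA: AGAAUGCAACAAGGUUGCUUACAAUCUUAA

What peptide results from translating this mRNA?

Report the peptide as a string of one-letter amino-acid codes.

start AUG at pos 3
pos 3: AUG -> R; peptide=R
pos 6: CAA -> T; peptide=RT
pos 9: CAA -> T; peptide=RTT
pos 12: GGU -> M; peptide=RTTM
pos 15: UGC -> I; peptide=RTTMI
pos 18: UUA -> S; peptide=RTTMIS
pos 21: CAA -> T; peptide=RTTMIST
pos 24: UCU -> Y; peptide=RTTMISTY
pos 27: UAA -> STOP

Answer: RTTMISTY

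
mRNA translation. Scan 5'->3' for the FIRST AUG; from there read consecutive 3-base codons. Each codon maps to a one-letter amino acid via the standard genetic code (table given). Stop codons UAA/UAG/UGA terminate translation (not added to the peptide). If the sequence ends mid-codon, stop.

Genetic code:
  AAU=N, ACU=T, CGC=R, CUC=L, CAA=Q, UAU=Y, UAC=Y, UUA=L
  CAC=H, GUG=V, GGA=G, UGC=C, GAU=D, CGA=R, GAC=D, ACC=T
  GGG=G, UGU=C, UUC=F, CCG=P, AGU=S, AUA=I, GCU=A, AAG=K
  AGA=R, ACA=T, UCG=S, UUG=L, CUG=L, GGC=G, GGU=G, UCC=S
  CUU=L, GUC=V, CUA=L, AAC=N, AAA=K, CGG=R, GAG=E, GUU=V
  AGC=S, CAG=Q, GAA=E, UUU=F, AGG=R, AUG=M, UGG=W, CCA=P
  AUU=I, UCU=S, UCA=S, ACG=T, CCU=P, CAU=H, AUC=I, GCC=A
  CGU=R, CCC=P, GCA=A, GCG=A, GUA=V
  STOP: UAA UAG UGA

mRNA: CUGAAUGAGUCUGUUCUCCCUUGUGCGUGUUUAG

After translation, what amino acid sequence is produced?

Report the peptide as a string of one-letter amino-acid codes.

Answer: MSLFSLVRV

Derivation:
start AUG at pos 4
pos 4: AUG -> M; peptide=M
pos 7: AGU -> S; peptide=MS
pos 10: CUG -> L; peptide=MSL
pos 13: UUC -> F; peptide=MSLF
pos 16: UCC -> S; peptide=MSLFS
pos 19: CUU -> L; peptide=MSLFSL
pos 22: GUG -> V; peptide=MSLFSLV
pos 25: CGU -> R; peptide=MSLFSLVR
pos 28: GUU -> V; peptide=MSLFSLVRV
pos 31: UAG -> STOP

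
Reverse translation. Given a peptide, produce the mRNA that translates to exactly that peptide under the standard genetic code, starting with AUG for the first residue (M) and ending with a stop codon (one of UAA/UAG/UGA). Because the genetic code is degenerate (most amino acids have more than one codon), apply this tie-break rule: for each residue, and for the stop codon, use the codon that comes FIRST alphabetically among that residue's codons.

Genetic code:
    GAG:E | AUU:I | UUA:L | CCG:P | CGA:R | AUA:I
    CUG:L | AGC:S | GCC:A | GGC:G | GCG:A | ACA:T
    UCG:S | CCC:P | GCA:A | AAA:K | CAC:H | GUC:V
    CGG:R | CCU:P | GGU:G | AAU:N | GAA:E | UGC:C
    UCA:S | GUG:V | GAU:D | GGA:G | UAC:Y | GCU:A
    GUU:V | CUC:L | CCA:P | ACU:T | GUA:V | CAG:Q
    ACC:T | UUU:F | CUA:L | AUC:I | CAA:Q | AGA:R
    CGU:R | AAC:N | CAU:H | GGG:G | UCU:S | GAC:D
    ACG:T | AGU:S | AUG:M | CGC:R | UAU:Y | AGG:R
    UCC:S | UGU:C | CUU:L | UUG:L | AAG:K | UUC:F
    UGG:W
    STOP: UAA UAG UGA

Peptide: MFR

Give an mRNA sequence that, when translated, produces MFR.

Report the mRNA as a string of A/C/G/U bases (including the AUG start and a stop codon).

Answer: mRNA: AUGUUCAGAUAA

Derivation:
residue 1: M -> AUG (start codon)
residue 2: F codons sorted = UUC,UUU -> pick first = UUC
residue 3: R codons sorted = AGA,AGG,CGA,CGC,CGG,CGU -> pick first = AGA
terminator: stop codons sorted = UAA,UAG,UGA -> pick first = UAA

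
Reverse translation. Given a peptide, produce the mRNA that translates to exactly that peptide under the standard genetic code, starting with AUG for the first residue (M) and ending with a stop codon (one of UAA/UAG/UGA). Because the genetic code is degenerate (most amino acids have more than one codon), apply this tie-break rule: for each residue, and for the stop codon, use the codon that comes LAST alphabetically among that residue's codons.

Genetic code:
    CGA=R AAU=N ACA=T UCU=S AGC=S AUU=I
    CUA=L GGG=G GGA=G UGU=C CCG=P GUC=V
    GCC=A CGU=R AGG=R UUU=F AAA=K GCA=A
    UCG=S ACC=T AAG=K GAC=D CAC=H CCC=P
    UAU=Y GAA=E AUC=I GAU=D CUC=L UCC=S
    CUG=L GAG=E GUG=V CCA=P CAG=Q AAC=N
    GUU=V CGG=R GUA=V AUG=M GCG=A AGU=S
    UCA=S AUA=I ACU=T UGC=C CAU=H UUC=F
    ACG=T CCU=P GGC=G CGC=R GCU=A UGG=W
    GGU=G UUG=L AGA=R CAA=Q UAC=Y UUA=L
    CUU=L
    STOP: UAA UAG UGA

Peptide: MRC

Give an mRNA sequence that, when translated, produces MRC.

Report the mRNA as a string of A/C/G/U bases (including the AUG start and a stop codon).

Answer: mRNA: AUGCGUUGUUGA

Derivation:
residue 1: M -> AUG (start codon)
residue 2: R codons sorted = AGA,AGG,CGA,CGC,CGG,CGU -> pick last = CGU
residue 3: C codons sorted = UGC,UGU -> pick last = UGU
terminator: stop codons sorted = UAA,UAG,UGA -> pick last = UGA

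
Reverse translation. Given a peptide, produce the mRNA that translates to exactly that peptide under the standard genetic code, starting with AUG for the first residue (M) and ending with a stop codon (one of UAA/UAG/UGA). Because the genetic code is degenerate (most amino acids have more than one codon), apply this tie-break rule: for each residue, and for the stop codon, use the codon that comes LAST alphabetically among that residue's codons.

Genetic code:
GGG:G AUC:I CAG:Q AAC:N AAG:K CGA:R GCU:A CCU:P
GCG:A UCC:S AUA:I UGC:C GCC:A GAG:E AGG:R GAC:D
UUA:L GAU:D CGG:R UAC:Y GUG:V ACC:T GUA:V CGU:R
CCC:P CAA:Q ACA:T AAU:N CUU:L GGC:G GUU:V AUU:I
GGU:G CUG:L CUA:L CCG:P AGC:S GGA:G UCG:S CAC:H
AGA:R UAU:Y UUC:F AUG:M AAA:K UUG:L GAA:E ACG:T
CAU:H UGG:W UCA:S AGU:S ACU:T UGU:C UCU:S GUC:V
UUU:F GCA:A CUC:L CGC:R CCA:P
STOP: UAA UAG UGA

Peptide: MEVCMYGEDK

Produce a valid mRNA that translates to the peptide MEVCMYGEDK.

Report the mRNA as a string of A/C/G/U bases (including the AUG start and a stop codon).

residue 1: M -> AUG (start codon)
residue 2: E codons sorted = GAA,GAG -> pick last = GAG
residue 3: V codons sorted = GUA,GUC,GUG,GUU -> pick last = GUU
residue 4: C codons sorted = UGC,UGU -> pick last = UGU
residue 5: M -> AUG (only codon)
residue 6: Y codons sorted = UAC,UAU -> pick last = UAU
residue 7: G codons sorted = GGA,GGC,GGG,GGU -> pick last = GGU
residue 8: E codons sorted = GAA,GAG -> pick last = GAG
residue 9: D codons sorted = GAC,GAU -> pick last = GAU
residue 10: K codons sorted = AAA,AAG -> pick last = AAG
terminator: stop codons sorted = UAA,UAG,UGA -> pick last = UGA

Answer: mRNA: AUGGAGGUUUGUAUGUAUGGUGAGGAUAAGUGA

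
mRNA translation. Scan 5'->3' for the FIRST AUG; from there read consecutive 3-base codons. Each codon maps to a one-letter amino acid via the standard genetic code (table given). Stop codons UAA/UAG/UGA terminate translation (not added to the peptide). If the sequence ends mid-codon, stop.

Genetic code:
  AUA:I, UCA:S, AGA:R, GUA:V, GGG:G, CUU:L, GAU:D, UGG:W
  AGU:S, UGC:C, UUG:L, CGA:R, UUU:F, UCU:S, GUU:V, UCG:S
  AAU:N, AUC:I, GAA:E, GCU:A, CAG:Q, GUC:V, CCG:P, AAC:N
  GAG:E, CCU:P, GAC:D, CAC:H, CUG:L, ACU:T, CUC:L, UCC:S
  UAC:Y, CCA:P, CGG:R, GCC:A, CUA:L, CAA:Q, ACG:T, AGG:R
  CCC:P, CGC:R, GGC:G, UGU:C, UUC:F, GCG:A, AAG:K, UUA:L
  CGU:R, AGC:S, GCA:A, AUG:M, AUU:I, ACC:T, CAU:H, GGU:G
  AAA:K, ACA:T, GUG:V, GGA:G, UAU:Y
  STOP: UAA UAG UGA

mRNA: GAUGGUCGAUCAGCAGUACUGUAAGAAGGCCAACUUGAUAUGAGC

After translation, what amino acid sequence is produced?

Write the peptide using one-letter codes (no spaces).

start AUG at pos 1
pos 1: AUG -> M; peptide=M
pos 4: GUC -> V; peptide=MV
pos 7: GAU -> D; peptide=MVD
pos 10: CAG -> Q; peptide=MVDQ
pos 13: CAG -> Q; peptide=MVDQQ
pos 16: UAC -> Y; peptide=MVDQQY
pos 19: UGU -> C; peptide=MVDQQYC
pos 22: AAG -> K; peptide=MVDQQYCK
pos 25: AAG -> K; peptide=MVDQQYCKK
pos 28: GCC -> A; peptide=MVDQQYCKKA
pos 31: AAC -> N; peptide=MVDQQYCKKAN
pos 34: UUG -> L; peptide=MVDQQYCKKANL
pos 37: AUA -> I; peptide=MVDQQYCKKANLI
pos 40: UGA -> STOP

Answer: MVDQQYCKKANLI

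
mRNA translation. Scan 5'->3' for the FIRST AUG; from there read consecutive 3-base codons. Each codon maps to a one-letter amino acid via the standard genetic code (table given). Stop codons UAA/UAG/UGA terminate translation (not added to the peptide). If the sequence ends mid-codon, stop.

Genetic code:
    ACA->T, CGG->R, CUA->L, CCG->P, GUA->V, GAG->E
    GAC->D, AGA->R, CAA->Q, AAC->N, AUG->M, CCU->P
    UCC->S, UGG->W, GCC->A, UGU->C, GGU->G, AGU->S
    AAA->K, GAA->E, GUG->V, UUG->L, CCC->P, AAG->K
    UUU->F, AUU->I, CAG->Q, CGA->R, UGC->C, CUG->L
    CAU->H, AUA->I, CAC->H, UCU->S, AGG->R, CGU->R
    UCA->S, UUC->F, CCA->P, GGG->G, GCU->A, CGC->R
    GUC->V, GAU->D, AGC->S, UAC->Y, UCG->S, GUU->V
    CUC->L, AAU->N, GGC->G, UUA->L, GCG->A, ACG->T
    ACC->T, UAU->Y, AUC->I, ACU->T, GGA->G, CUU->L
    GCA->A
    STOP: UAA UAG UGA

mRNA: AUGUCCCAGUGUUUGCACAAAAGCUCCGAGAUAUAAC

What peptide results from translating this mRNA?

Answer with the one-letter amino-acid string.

Answer: MSQCLHKSSEI

Derivation:
start AUG at pos 0
pos 0: AUG -> M; peptide=M
pos 3: UCC -> S; peptide=MS
pos 6: CAG -> Q; peptide=MSQ
pos 9: UGU -> C; peptide=MSQC
pos 12: UUG -> L; peptide=MSQCL
pos 15: CAC -> H; peptide=MSQCLH
pos 18: AAA -> K; peptide=MSQCLHK
pos 21: AGC -> S; peptide=MSQCLHKS
pos 24: UCC -> S; peptide=MSQCLHKSS
pos 27: GAG -> E; peptide=MSQCLHKSSE
pos 30: AUA -> I; peptide=MSQCLHKSSEI
pos 33: UAA -> STOP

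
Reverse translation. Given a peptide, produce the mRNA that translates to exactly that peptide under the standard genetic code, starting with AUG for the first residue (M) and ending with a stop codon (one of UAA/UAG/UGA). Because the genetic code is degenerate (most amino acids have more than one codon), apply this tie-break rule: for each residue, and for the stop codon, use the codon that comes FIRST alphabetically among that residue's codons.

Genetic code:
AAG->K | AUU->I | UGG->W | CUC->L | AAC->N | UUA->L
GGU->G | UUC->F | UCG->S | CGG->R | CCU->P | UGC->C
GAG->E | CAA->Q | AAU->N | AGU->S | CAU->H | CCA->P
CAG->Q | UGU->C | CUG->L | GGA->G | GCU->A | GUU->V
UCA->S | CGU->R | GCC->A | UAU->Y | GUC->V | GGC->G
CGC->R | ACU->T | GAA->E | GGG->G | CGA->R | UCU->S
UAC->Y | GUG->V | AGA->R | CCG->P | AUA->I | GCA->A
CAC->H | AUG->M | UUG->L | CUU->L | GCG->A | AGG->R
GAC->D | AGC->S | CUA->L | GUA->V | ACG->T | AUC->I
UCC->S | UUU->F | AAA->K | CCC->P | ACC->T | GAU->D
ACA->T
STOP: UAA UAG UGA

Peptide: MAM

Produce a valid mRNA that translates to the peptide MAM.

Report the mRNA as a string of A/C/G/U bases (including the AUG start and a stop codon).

residue 1: M -> AUG (start codon)
residue 2: A codons sorted = GCA,GCC,GCG,GCU -> pick first = GCA
residue 3: M -> AUG (only codon)
terminator: stop codons sorted = UAA,UAG,UGA -> pick first = UAA

Answer: mRNA: AUGGCAAUGUAA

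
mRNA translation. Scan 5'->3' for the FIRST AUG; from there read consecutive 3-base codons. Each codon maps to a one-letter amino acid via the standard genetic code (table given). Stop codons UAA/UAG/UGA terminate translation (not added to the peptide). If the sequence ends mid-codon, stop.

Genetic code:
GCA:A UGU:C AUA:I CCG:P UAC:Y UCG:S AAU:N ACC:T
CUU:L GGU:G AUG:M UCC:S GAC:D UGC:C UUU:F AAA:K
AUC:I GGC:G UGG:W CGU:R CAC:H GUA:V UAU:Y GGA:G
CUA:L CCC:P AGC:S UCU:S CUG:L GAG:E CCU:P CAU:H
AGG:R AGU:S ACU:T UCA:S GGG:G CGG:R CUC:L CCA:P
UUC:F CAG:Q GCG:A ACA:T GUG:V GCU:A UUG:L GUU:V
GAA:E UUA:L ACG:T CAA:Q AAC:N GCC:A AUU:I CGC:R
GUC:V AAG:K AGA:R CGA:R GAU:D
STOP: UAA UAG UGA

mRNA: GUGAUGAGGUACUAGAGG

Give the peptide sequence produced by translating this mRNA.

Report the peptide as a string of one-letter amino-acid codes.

start AUG at pos 3
pos 3: AUG -> M; peptide=M
pos 6: AGG -> R; peptide=MR
pos 9: UAC -> Y; peptide=MRY
pos 12: UAG -> STOP

Answer: MRY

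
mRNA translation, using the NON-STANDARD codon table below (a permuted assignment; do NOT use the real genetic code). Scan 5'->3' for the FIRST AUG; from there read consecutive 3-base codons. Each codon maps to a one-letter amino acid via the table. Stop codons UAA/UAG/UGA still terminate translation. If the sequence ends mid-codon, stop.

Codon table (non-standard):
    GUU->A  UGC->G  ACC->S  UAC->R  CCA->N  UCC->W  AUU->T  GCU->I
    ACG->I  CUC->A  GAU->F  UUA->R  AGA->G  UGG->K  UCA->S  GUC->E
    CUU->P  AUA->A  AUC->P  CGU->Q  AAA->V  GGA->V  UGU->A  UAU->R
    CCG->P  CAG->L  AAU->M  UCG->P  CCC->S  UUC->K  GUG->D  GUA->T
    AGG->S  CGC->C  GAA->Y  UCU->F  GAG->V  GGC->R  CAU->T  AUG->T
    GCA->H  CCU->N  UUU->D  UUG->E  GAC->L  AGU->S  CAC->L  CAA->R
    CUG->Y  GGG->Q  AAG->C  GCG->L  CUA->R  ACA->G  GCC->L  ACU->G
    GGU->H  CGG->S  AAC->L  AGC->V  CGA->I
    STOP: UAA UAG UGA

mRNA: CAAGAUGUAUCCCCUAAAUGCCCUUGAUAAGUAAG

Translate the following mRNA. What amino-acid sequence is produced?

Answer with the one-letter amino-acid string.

Answer: TRSRMLPFC

Derivation:
start AUG at pos 4
pos 4: AUG -> T; peptide=T
pos 7: UAU -> R; peptide=TR
pos 10: CCC -> S; peptide=TRS
pos 13: CUA -> R; peptide=TRSR
pos 16: AAU -> M; peptide=TRSRM
pos 19: GCC -> L; peptide=TRSRML
pos 22: CUU -> P; peptide=TRSRMLP
pos 25: GAU -> F; peptide=TRSRMLPF
pos 28: AAG -> C; peptide=TRSRMLPFC
pos 31: UAA -> STOP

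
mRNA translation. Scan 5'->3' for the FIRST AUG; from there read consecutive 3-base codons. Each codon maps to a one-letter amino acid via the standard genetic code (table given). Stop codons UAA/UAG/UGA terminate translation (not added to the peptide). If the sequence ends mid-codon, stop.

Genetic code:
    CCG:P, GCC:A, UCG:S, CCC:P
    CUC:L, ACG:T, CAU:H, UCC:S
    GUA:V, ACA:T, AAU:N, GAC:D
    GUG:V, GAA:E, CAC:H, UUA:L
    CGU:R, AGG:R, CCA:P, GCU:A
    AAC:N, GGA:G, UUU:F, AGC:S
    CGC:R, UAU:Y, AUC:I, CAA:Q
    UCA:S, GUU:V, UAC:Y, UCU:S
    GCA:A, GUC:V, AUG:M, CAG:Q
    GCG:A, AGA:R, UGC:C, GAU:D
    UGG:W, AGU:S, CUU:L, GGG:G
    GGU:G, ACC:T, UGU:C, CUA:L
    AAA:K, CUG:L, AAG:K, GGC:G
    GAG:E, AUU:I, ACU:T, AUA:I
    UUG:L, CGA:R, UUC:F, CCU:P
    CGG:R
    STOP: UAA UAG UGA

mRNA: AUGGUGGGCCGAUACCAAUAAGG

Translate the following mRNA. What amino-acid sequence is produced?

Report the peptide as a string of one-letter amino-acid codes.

Answer: MVGRYQ

Derivation:
start AUG at pos 0
pos 0: AUG -> M; peptide=M
pos 3: GUG -> V; peptide=MV
pos 6: GGC -> G; peptide=MVG
pos 9: CGA -> R; peptide=MVGR
pos 12: UAC -> Y; peptide=MVGRY
pos 15: CAA -> Q; peptide=MVGRYQ
pos 18: UAA -> STOP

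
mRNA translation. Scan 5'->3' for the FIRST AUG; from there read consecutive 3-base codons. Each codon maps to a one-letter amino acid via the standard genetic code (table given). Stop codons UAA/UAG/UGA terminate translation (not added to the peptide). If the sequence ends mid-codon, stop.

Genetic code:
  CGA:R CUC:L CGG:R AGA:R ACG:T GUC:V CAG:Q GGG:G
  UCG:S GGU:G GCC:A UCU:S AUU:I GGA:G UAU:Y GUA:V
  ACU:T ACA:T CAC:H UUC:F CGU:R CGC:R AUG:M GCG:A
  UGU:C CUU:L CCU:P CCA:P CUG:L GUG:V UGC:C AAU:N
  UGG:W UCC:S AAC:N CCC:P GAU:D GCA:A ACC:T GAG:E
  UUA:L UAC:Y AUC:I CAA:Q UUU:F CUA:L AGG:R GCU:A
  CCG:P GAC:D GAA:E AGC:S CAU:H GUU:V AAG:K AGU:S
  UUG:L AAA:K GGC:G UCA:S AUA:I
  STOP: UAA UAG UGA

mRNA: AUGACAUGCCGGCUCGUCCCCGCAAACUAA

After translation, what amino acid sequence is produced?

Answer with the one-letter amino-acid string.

start AUG at pos 0
pos 0: AUG -> M; peptide=M
pos 3: ACA -> T; peptide=MT
pos 6: UGC -> C; peptide=MTC
pos 9: CGG -> R; peptide=MTCR
pos 12: CUC -> L; peptide=MTCRL
pos 15: GUC -> V; peptide=MTCRLV
pos 18: CCC -> P; peptide=MTCRLVP
pos 21: GCA -> A; peptide=MTCRLVPA
pos 24: AAC -> N; peptide=MTCRLVPAN
pos 27: UAA -> STOP

Answer: MTCRLVPAN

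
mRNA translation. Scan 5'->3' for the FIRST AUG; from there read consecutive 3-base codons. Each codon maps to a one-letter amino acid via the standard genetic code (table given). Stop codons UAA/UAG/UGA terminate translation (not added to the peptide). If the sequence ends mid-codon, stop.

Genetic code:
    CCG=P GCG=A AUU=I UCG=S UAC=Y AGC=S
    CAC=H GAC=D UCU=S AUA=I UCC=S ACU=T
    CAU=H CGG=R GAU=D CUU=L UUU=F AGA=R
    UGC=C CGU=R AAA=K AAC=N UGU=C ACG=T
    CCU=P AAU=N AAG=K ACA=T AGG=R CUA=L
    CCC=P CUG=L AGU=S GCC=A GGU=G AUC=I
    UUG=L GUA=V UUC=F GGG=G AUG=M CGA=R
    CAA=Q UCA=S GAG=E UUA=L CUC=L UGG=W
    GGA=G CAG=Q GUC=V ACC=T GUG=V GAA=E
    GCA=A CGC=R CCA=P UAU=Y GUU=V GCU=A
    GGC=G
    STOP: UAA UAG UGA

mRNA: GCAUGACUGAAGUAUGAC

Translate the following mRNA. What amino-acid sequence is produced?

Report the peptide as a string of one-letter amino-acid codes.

Answer: MTEV

Derivation:
start AUG at pos 2
pos 2: AUG -> M; peptide=M
pos 5: ACU -> T; peptide=MT
pos 8: GAA -> E; peptide=MTE
pos 11: GUA -> V; peptide=MTEV
pos 14: UGA -> STOP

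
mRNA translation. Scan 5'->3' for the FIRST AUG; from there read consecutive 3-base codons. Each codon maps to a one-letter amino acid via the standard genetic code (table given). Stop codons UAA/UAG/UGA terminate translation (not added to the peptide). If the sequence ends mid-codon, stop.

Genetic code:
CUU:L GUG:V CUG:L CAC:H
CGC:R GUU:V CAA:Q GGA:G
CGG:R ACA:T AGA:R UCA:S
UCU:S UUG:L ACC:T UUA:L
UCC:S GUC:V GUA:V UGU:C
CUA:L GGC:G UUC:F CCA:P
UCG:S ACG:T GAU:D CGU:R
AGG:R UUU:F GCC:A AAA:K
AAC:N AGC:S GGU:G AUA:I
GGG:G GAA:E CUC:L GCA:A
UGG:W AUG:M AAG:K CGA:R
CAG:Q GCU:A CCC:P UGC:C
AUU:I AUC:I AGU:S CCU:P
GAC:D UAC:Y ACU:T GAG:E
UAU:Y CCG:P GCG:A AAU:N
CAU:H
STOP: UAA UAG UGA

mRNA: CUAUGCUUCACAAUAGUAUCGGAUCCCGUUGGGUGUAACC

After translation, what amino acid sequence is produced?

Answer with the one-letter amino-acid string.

Answer: MLHNSIGSRWV

Derivation:
start AUG at pos 2
pos 2: AUG -> M; peptide=M
pos 5: CUU -> L; peptide=ML
pos 8: CAC -> H; peptide=MLH
pos 11: AAU -> N; peptide=MLHN
pos 14: AGU -> S; peptide=MLHNS
pos 17: AUC -> I; peptide=MLHNSI
pos 20: GGA -> G; peptide=MLHNSIG
pos 23: UCC -> S; peptide=MLHNSIGS
pos 26: CGU -> R; peptide=MLHNSIGSR
pos 29: UGG -> W; peptide=MLHNSIGSRW
pos 32: GUG -> V; peptide=MLHNSIGSRWV
pos 35: UAA -> STOP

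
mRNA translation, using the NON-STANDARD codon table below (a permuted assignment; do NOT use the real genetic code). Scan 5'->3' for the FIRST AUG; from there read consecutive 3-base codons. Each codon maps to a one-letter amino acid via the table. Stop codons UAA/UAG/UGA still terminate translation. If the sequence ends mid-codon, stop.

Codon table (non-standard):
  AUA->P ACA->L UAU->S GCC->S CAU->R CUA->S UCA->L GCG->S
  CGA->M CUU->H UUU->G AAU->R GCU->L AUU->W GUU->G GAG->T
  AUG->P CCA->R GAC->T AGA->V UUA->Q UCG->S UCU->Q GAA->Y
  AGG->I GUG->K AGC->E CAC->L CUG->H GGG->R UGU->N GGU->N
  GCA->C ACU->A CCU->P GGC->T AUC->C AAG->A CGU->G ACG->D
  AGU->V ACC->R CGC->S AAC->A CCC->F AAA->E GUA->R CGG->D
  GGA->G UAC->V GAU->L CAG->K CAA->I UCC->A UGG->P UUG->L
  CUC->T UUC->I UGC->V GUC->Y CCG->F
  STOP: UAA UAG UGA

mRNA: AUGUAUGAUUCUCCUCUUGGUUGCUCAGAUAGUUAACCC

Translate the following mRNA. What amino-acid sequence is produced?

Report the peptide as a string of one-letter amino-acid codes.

start AUG at pos 0
pos 0: AUG -> P; peptide=P
pos 3: UAU -> S; peptide=PS
pos 6: GAU -> L; peptide=PSL
pos 9: UCU -> Q; peptide=PSLQ
pos 12: CCU -> P; peptide=PSLQP
pos 15: CUU -> H; peptide=PSLQPH
pos 18: GGU -> N; peptide=PSLQPHN
pos 21: UGC -> V; peptide=PSLQPHNV
pos 24: UCA -> L; peptide=PSLQPHNVL
pos 27: GAU -> L; peptide=PSLQPHNVLL
pos 30: AGU -> V; peptide=PSLQPHNVLLV
pos 33: UAA -> STOP

Answer: PSLQPHNVLLV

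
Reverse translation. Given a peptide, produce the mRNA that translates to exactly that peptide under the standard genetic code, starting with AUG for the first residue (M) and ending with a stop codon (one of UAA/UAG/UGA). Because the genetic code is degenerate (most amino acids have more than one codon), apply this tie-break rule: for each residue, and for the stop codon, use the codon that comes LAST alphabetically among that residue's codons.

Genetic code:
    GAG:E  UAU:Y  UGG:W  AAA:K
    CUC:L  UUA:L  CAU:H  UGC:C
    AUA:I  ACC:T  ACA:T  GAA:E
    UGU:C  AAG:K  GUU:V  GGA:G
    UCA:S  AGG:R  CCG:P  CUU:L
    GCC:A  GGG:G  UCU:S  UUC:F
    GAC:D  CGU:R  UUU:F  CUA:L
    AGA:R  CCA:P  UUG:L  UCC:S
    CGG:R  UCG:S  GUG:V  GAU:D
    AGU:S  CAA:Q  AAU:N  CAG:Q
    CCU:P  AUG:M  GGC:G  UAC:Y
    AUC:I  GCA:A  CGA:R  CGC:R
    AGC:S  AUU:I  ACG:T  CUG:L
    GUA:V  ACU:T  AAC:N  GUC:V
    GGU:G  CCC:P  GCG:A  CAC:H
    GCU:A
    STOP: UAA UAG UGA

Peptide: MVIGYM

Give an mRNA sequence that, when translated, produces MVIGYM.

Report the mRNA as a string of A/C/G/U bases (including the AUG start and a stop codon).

Answer: mRNA: AUGGUUAUUGGUUAUAUGUGA

Derivation:
residue 1: M -> AUG (start codon)
residue 2: V codons sorted = GUA,GUC,GUG,GUU -> pick last = GUU
residue 3: I codons sorted = AUA,AUC,AUU -> pick last = AUU
residue 4: G codons sorted = GGA,GGC,GGG,GGU -> pick last = GGU
residue 5: Y codons sorted = UAC,UAU -> pick last = UAU
residue 6: M -> AUG (only codon)
terminator: stop codons sorted = UAA,UAG,UGA -> pick last = UGA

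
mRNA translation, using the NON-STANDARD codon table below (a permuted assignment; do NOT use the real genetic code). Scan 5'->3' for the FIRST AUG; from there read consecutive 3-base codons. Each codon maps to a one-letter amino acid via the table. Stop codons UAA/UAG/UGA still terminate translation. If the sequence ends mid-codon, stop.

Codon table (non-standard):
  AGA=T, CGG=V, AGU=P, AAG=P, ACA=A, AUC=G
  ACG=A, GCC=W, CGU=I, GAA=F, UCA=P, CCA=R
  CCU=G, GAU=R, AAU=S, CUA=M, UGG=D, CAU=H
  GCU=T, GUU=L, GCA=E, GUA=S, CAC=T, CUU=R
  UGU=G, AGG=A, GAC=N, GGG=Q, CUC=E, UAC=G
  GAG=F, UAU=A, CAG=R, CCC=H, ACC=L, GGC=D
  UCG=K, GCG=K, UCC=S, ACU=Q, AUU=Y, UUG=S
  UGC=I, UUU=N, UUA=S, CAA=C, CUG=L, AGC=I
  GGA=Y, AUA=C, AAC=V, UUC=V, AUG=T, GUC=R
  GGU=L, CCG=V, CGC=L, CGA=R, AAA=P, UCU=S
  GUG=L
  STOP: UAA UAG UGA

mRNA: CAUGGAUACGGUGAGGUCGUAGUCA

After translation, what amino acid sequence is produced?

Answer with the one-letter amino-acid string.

start AUG at pos 1
pos 1: AUG -> T; peptide=T
pos 4: GAU -> R; peptide=TR
pos 7: ACG -> A; peptide=TRA
pos 10: GUG -> L; peptide=TRAL
pos 13: AGG -> A; peptide=TRALA
pos 16: UCG -> K; peptide=TRALAK
pos 19: UAG -> STOP

Answer: TRALAK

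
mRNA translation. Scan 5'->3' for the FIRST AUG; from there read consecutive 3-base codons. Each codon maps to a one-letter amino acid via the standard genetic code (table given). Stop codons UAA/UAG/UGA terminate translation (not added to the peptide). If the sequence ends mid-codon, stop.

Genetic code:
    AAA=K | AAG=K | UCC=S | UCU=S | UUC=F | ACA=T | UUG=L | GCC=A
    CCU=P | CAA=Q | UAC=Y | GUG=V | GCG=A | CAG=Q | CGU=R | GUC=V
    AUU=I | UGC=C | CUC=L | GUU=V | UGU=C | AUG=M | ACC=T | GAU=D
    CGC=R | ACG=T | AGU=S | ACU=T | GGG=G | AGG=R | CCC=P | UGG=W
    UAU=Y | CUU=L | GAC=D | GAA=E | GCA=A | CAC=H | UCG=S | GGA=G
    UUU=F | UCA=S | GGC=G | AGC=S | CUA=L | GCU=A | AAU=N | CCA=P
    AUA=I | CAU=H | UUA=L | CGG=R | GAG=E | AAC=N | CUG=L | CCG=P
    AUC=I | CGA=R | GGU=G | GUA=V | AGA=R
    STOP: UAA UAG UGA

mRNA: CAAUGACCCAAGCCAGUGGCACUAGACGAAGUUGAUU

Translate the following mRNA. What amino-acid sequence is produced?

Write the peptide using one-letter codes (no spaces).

Answer: MTQASGTRRS

Derivation:
start AUG at pos 2
pos 2: AUG -> M; peptide=M
pos 5: ACC -> T; peptide=MT
pos 8: CAA -> Q; peptide=MTQ
pos 11: GCC -> A; peptide=MTQA
pos 14: AGU -> S; peptide=MTQAS
pos 17: GGC -> G; peptide=MTQASG
pos 20: ACU -> T; peptide=MTQASGT
pos 23: AGA -> R; peptide=MTQASGTR
pos 26: CGA -> R; peptide=MTQASGTRR
pos 29: AGU -> S; peptide=MTQASGTRRS
pos 32: UGA -> STOP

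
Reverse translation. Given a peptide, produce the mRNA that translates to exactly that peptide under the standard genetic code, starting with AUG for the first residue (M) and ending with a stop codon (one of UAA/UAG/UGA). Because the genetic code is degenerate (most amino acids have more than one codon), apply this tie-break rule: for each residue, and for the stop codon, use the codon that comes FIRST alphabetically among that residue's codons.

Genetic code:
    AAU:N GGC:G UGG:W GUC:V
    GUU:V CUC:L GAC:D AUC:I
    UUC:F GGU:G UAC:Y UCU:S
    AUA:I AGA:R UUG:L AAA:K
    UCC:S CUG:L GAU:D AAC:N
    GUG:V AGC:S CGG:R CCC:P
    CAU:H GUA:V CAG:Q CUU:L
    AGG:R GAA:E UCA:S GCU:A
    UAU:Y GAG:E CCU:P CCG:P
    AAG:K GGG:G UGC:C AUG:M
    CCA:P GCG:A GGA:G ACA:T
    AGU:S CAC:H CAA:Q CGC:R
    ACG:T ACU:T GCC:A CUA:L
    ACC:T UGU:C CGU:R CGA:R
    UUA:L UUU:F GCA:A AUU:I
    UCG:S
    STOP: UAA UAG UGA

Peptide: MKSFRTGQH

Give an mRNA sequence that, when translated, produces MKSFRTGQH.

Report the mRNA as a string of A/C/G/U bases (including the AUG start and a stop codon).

residue 1: M -> AUG (start codon)
residue 2: K codons sorted = AAA,AAG -> pick first = AAA
residue 3: S codons sorted = AGC,AGU,UCA,UCC,UCG,UCU -> pick first = AGC
residue 4: F codons sorted = UUC,UUU -> pick first = UUC
residue 5: R codons sorted = AGA,AGG,CGA,CGC,CGG,CGU -> pick first = AGA
residue 6: T codons sorted = ACA,ACC,ACG,ACU -> pick first = ACA
residue 7: G codons sorted = GGA,GGC,GGG,GGU -> pick first = GGA
residue 8: Q codons sorted = CAA,CAG -> pick first = CAA
residue 9: H codons sorted = CAC,CAU -> pick first = CAC
terminator: stop codons sorted = UAA,UAG,UGA -> pick first = UAA

Answer: mRNA: AUGAAAAGCUUCAGAACAGGACAACACUAA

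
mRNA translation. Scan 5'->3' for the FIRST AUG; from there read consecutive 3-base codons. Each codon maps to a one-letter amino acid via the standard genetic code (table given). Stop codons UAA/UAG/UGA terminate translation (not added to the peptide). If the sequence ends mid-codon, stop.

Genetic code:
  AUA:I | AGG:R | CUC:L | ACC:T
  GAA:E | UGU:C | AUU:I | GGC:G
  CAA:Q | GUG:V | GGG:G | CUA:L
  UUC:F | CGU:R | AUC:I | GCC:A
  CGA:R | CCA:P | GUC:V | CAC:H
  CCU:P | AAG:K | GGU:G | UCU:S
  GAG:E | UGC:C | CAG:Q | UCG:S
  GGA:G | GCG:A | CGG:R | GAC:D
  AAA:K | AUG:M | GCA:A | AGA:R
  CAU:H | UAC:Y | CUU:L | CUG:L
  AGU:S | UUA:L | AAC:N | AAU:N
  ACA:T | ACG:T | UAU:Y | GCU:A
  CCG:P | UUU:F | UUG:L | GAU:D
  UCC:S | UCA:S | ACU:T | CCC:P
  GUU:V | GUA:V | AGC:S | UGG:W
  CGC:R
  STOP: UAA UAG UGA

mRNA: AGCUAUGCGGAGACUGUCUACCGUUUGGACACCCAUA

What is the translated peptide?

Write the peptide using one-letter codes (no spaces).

start AUG at pos 4
pos 4: AUG -> M; peptide=M
pos 7: CGG -> R; peptide=MR
pos 10: AGA -> R; peptide=MRR
pos 13: CUG -> L; peptide=MRRL
pos 16: UCU -> S; peptide=MRRLS
pos 19: ACC -> T; peptide=MRRLST
pos 22: GUU -> V; peptide=MRRLSTV
pos 25: UGG -> W; peptide=MRRLSTVW
pos 28: ACA -> T; peptide=MRRLSTVWT
pos 31: CCC -> P; peptide=MRRLSTVWTP
pos 34: AUA -> I; peptide=MRRLSTVWTPI
pos 37: only 0 nt remain (<3), stop (end of mRNA)

Answer: MRRLSTVWTPI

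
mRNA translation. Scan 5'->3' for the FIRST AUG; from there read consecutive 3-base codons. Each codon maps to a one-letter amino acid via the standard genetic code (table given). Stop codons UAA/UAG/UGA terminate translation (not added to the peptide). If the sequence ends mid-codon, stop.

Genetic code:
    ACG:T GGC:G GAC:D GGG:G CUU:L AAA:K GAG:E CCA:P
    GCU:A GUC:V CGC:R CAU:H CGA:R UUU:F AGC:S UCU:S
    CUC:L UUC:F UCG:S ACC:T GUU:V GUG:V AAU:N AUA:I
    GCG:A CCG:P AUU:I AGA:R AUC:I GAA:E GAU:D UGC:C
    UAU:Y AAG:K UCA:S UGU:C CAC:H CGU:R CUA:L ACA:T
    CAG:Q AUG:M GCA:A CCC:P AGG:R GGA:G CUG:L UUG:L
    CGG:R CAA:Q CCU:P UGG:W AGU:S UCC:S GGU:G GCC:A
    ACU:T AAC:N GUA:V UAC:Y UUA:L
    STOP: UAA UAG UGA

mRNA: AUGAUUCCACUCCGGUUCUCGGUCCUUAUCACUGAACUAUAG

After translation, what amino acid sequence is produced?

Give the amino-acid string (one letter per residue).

Answer: MIPLRFSVLITEL

Derivation:
start AUG at pos 0
pos 0: AUG -> M; peptide=M
pos 3: AUU -> I; peptide=MI
pos 6: CCA -> P; peptide=MIP
pos 9: CUC -> L; peptide=MIPL
pos 12: CGG -> R; peptide=MIPLR
pos 15: UUC -> F; peptide=MIPLRF
pos 18: UCG -> S; peptide=MIPLRFS
pos 21: GUC -> V; peptide=MIPLRFSV
pos 24: CUU -> L; peptide=MIPLRFSVL
pos 27: AUC -> I; peptide=MIPLRFSVLI
pos 30: ACU -> T; peptide=MIPLRFSVLIT
pos 33: GAA -> E; peptide=MIPLRFSVLITE
pos 36: CUA -> L; peptide=MIPLRFSVLITEL
pos 39: UAG -> STOP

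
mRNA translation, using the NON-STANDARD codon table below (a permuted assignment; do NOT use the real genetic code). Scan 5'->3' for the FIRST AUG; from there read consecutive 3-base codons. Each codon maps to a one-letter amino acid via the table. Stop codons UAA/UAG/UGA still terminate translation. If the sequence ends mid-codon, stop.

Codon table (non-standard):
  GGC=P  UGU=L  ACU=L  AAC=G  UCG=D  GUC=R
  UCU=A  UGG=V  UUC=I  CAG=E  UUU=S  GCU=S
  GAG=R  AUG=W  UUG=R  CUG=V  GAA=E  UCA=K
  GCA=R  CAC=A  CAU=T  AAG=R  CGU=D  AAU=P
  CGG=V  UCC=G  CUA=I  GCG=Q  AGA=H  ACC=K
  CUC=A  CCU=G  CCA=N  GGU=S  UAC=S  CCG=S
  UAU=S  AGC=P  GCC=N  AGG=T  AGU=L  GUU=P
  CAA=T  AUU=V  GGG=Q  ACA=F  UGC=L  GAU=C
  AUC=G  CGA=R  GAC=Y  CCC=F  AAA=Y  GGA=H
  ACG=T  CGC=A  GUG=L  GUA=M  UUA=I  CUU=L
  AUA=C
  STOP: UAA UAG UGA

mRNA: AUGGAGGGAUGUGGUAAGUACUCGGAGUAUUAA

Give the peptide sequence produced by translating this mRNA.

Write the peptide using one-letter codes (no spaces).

start AUG at pos 0
pos 0: AUG -> W; peptide=W
pos 3: GAG -> R; peptide=WR
pos 6: GGA -> H; peptide=WRH
pos 9: UGU -> L; peptide=WRHL
pos 12: GGU -> S; peptide=WRHLS
pos 15: AAG -> R; peptide=WRHLSR
pos 18: UAC -> S; peptide=WRHLSRS
pos 21: UCG -> D; peptide=WRHLSRSD
pos 24: GAG -> R; peptide=WRHLSRSDR
pos 27: UAU -> S; peptide=WRHLSRSDRS
pos 30: UAA -> STOP

Answer: WRHLSRSDRS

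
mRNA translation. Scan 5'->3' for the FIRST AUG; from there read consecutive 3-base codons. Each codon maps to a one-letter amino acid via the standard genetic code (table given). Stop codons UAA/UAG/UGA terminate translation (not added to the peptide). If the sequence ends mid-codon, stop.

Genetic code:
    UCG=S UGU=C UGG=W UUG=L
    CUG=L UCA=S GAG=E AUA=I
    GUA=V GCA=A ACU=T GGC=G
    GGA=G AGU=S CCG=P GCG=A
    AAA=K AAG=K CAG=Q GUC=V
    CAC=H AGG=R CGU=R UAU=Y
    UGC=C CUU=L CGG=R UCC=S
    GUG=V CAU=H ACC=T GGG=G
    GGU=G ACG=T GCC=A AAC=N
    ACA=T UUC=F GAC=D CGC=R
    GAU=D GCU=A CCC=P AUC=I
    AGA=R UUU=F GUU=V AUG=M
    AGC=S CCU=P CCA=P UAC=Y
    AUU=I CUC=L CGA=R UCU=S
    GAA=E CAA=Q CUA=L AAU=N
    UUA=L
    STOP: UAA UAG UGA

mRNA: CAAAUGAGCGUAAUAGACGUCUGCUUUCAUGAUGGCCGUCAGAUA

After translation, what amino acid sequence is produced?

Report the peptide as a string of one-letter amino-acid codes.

Answer: MSVIDVCFHDGRQI

Derivation:
start AUG at pos 3
pos 3: AUG -> M; peptide=M
pos 6: AGC -> S; peptide=MS
pos 9: GUA -> V; peptide=MSV
pos 12: AUA -> I; peptide=MSVI
pos 15: GAC -> D; peptide=MSVID
pos 18: GUC -> V; peptide=MSVIDV
pos 21: UGC -> C; peptide=MSVIDVC
pos 24: UUU -> F; peptide=MSVIDVCF
pos 27: CAU -> H; peptide=MSVIDVCFH
pos 30: GAU -> D; peptide=MSVIDVCFHD
pos 33: GGC -> G; peptide=MSVIDVCFHDG
pos 36: CGU -> R; peptide=MSVIDVCFHDGR
pos 39: CAG -> Q; peptide=MSVIDVCFHDGRQ
pos 42: AUA -> I; peptide=MSVIDVCFHDGRQI
pos 45: only 0 nt remain (<3), stop (end of mRNA)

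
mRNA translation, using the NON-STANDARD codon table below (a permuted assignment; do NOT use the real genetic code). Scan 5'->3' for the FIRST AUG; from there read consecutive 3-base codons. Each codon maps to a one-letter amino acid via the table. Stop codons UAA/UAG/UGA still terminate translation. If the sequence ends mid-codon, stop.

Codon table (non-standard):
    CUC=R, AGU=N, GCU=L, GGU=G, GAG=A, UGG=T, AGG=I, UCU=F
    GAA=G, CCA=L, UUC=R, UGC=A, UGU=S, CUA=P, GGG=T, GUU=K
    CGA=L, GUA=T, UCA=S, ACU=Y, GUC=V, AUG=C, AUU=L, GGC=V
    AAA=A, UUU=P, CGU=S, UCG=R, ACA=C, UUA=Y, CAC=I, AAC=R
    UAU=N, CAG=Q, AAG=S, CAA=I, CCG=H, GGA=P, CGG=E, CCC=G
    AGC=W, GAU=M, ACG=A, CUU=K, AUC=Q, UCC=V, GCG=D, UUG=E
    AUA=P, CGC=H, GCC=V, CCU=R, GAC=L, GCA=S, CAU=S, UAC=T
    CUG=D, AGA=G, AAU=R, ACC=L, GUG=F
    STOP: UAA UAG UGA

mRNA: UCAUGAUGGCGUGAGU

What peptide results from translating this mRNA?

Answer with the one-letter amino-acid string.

Answer: CCD

Derivation:
start AUG at pos 2
pos 2: AUG -> C; peptide=C
pos 5: AUG -> C; peptide=CC
pos 8: GCG -> D; peptide=CCD
pos 11: UGA -> STOP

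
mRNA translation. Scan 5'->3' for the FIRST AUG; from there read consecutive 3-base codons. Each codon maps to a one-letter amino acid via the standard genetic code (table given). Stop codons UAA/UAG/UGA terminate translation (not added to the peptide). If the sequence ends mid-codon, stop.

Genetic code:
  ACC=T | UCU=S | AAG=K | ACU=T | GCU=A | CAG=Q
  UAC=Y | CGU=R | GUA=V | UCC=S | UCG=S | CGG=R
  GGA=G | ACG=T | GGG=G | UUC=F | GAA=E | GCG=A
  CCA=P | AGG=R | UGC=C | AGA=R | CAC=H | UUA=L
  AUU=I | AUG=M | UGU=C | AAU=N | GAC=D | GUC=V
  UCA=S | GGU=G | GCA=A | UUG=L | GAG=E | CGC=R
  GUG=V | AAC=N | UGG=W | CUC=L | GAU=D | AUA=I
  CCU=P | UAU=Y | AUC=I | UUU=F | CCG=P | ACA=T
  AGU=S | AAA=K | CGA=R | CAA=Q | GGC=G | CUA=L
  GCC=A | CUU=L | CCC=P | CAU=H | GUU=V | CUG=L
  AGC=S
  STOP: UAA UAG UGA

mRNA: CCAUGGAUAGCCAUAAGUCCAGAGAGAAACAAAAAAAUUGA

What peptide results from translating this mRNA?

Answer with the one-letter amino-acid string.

start AUG at pos 2
pos 2: AUG -> M; peptide=M
pos 5: GAU -> D; peptide=MD
pos 8: AGC -> S; peptide=MDS
pos 11: CAU -> H; peptide=MDSH
pos 14: AAG -> K; peptide=MDSHK
pos 17: UCC -> S; peptide=MDSHKS
pos 20: AGA -> R; peptide=MDSHKSR
pos 23: GAG -> E; peptide=MDSHKSRE
pos 26: AAA -> K; peptide=MDSHKSREK
pos 29: CAA -> Q; peptide=MDSHKSREKQ
pos 32: AAA -> K; peptide=MDSHKSREKQK
pos 35: AAU -> N; peptide=MDSHKSREKQKN
pos 38: UGA -> STOP

Answer: MDSHKSREKQKN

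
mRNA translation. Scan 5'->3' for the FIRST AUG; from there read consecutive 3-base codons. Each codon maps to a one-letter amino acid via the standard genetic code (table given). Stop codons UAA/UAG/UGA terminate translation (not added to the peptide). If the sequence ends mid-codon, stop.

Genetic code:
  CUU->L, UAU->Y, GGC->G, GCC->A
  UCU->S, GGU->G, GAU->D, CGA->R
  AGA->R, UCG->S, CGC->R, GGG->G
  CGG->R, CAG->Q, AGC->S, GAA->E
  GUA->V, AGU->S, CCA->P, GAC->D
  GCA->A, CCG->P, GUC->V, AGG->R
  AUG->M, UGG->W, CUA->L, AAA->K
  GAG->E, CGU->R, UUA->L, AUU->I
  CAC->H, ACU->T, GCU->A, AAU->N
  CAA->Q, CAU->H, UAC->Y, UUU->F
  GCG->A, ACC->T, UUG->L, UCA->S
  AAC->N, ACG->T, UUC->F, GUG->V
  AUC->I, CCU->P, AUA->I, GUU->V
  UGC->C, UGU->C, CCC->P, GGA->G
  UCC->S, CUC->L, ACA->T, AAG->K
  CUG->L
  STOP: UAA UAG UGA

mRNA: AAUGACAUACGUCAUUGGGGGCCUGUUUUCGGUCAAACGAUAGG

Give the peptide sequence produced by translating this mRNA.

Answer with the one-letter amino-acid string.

Answer: MTYVIGGLFSVKR

Derivation:
start AUG at pos 1
pos 1: AUG -> M; peptide=M
pos 4: ACA -> T; peptide=MT
pos 7: UAC -> Y; peptide=MTY
pos 10: GUC -> V; peptide=MTYV
pos 13: AUU -> I; peptide=MTYVI
pos 16: GGG -> G; peptide=MTYVIG
pos 19: GGC -> G; peptide=MTYVIGG
pos 22: CUG -> L; peptide=MTYVIGGL
pos 25: UUU -> F; peptide=MTYVIGGLF
pos 28: UCG -> S; peptide=MTYVIGGLFS
pos 31: GUC -> V; peptide=MTYVIGGLFSV
pos 34: AAA -> K; peptide=MTYVIGGLFSVK
pos 37: CGA -> R; peptide=MTYVIGGLFSVKR
pos 40: UAG -> STOP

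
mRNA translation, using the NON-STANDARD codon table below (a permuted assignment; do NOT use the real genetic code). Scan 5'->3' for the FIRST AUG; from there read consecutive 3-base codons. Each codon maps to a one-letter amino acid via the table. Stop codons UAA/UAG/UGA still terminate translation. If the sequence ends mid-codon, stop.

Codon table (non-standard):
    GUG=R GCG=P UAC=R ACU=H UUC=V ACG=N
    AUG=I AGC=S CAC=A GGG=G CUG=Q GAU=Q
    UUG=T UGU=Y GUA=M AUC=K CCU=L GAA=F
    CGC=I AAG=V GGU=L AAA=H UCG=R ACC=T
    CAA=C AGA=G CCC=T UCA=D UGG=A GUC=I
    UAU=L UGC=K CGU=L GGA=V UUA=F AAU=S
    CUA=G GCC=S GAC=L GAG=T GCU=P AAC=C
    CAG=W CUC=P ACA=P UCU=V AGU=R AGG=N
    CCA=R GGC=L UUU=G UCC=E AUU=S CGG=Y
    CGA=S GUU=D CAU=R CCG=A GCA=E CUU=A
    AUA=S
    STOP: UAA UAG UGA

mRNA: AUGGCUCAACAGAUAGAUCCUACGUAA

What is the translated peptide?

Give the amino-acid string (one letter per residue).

start AUG at pos 0
pos 0: AUG -> I; peptide=I
pos 3: GCU -> P; peptide=IP
pos 6: CAA -> C; peptide=IPC
pos 9: CAG -> W; peptide=IPCW
pos 12: AUA -> S; peptide=IPCWS
pos 15: GAU -> Q; peptide=IPCWSQ
pos 18: CCU -> L; peptide=IPCWSQL
pos 21: ACG -> N; peptide=IPCWSQLN
pos 24: UAA -> STOP

Answer: IPCWSQLN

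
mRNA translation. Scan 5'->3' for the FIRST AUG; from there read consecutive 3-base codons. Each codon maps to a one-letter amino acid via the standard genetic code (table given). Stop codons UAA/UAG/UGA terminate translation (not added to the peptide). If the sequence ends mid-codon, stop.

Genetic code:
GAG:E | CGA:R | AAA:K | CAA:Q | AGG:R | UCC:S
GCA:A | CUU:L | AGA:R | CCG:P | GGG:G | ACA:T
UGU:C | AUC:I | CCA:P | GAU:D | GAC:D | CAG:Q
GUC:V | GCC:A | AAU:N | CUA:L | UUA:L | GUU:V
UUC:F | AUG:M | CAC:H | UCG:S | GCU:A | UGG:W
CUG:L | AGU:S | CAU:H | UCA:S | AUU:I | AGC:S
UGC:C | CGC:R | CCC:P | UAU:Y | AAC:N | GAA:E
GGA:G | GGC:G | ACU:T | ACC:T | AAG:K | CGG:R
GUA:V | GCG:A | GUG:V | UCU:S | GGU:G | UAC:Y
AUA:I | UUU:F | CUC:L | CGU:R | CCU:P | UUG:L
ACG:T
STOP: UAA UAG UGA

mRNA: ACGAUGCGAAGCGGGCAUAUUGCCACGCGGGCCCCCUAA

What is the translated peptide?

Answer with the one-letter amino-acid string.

start AUG at pos 3
pos 3: AUG -> M; peptide=M
pos 6: CGA -> R; peptide=MR
pos 9: AGC -> S; peptide=MRS
pos 12: GGG -> G; peptide=MRSG
pos 15: CAU -> H; peptide=MRSGH
pos 18: AUU -> I; peptide=MRSGHI
pos 21: GCC -> A; peptide=MRSGHIA
pos 24: ACG -> T; peptide=MRSGHIAT
pos 27: CGG -> R; peptide=MRSGHIATR
pos 30: GCC -> A; peptide=MRSGHIATRA
pos 33: CCC -> P; peptide=MRSGHIATRAP
pos 36: UAA -> STOP

Answer: MRSGHIATRAP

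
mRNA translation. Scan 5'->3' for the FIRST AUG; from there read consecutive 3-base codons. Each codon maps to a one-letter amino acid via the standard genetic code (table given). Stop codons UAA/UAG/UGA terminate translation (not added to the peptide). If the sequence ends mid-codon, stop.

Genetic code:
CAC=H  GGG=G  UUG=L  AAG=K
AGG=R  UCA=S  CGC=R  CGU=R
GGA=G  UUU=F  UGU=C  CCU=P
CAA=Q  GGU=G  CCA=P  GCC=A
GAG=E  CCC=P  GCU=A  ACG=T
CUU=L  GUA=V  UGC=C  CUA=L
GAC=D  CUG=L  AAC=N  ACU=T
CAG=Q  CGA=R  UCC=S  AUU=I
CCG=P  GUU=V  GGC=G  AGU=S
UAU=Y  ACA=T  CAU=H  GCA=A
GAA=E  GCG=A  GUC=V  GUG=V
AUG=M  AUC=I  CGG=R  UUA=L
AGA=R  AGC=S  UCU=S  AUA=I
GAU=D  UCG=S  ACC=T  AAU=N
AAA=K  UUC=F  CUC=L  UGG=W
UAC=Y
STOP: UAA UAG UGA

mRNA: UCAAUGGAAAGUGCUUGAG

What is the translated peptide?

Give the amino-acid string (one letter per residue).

start AUG at pos 3
pos 3: AUG -> M; peptide=M
pos 6: GAA -> E; peptide=ME
pos 9: AGU -> S; peptide=MES
pos 12: GCU -> A; peptide=MESA
pos 15: UGA -> STOP

Answer: MESA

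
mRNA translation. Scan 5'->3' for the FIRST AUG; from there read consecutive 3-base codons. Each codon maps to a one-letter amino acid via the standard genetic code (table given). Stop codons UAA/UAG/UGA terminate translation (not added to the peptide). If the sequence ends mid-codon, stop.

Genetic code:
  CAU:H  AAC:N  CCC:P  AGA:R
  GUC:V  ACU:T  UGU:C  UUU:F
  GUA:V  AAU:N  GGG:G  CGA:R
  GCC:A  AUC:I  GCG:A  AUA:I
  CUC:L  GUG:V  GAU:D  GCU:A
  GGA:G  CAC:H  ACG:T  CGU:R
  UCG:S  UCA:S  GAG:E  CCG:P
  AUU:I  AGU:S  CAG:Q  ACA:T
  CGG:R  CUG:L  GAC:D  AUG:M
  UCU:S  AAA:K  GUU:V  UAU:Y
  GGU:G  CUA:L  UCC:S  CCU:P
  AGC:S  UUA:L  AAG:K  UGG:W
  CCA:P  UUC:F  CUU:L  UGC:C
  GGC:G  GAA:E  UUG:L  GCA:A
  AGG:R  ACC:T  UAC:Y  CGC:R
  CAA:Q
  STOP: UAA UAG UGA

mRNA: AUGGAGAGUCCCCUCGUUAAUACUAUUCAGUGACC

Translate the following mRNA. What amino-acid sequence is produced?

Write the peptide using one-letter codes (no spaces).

Answer: MESPLVNTIQ

Derivation:
start AUG at pos 0
pos 0: AUG -> M; peptide=M
pos 3: GAG -> E; peptide=ME
pos 6: AGU -> S; peptide=MES
pos 9: CCC -> P; peptide=MESP
pos 12: CUC -> L; peptide=MESPL
pos 15: GUU -> V; peptide=MESPLV
pos 18: AAU -> N; peptide=MESPLVN
pos 21: ACU -> T; peptide=MESPLVNT
pos 24: AUU -> I; peptide=MESPLVNTI
pos 27: CAG -> Q; peptide=MESPLVNTIQ
pos 30: UGA -> STOP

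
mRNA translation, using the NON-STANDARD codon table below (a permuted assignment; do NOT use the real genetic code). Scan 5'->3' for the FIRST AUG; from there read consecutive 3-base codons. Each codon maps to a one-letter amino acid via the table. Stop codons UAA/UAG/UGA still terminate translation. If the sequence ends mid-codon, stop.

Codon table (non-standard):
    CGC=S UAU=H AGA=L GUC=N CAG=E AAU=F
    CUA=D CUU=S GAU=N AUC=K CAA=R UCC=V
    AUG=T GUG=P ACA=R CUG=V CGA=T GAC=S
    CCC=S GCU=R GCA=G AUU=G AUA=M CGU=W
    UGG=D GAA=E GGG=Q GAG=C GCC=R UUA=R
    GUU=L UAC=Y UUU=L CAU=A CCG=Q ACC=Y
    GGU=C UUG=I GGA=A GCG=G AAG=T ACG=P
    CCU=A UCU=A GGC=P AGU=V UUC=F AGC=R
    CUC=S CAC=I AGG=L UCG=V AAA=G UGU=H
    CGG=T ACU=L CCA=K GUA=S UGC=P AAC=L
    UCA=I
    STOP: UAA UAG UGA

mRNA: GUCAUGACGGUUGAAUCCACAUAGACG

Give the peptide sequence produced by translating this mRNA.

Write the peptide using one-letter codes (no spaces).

start AUG at pos 3
pos 3: AUG -> T; peptide=T
pos 6: ACG -> P; peptide=TP
pos 9: GUU -> L; peptide=TPL
pos 12: GAA -> E; peptide=TPLE
pos 15: UCC -> V; peptide=TPLEV
pos 18: ACA -> R; peptide=TPLEVR
pos 21: UAG -> STOP

Answer: TPLEVR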